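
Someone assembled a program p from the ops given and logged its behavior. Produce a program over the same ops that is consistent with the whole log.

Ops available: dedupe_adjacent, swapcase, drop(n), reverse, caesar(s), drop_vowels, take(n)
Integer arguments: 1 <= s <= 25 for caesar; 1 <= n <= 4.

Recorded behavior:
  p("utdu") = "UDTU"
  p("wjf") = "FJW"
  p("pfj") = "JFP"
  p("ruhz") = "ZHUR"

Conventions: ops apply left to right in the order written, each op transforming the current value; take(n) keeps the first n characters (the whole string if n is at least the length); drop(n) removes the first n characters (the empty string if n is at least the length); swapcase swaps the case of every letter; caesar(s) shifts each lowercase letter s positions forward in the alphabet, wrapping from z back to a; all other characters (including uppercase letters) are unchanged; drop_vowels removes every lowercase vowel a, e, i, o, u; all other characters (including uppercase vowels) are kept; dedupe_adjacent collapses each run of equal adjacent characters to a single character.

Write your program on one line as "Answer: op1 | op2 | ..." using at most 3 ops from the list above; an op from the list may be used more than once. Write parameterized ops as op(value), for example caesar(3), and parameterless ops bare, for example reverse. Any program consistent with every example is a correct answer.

swapcase | reverse

Check, running the answer program on each example:
  "utdu" -> "UTDU" -> "UDTU"
  "wjf" -> "WJF" -> "FJW"
  "pfj" -> "PFJ" -> "JFP"
  "ruhz" -> "RUHZ" -> "ZHUR"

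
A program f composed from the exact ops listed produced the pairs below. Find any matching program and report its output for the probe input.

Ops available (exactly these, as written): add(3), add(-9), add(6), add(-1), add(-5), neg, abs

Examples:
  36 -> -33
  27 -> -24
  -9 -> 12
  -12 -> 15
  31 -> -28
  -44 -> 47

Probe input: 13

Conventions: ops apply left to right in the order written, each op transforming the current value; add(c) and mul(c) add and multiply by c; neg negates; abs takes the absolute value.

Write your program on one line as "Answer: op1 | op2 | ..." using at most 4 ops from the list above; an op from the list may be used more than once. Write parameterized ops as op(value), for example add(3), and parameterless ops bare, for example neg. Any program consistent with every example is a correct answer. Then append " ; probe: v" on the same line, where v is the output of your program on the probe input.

add(-9) | add(6) | neg ; probe: -10

Check, running the answer program on each example:
  36 -> 27 -> 33 -> -33
  27 -> 18 -> 24 -> -24
  -9 -> -18 -> -12 -> 12
  -12 -> -21 -> -15 -> 15
  31 -> 22 -> 28 -> -28
  -44 -> -53 -> -47 -> 47
  probe: 13 -> 4 -> 10 -> -10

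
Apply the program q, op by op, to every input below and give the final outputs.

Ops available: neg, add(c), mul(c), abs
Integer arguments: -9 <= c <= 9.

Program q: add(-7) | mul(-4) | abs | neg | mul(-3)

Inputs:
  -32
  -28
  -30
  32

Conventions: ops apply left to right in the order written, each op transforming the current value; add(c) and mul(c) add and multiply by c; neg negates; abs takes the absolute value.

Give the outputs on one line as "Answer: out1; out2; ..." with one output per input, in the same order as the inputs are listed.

Execution, op by op:
  -32 -> -39 -> 156 -> 156 -> -156 -> 468
  -28 -> -35 -> 140 -> 140 -> -140 -> 420
  -30 -> -37 -> 148 -> 148 -> -148 -> 444
  32 -> 25 -> -100 -> 100 -> -100 -> 300

468; 420; 444; 300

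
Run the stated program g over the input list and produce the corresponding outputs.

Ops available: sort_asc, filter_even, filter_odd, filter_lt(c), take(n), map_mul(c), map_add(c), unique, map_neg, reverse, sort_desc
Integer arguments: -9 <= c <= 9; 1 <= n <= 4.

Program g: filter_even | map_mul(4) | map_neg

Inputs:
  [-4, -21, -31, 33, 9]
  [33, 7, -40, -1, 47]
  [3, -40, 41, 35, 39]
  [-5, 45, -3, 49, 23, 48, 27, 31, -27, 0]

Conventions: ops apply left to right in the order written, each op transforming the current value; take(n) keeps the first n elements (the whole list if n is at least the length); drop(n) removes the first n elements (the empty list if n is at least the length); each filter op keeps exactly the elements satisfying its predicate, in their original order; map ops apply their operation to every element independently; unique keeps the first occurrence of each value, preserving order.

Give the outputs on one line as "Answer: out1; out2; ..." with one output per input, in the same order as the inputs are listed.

[16]; [160]; [160]; [-192, 0]

Execution, op by op:
  [-4, -21, -31, 33, 9] -> [-4] -> [-16] -> [16]
  [33, 7, -40, -1, 47] -> [-40] -> [-160] -> [160]
  [3, -40, 41, 35, 39] -> [-40] -> [-160] -> [160]
  [-5, 45, -3, 49, 23, 48, 27, 31, -27, 0] -> [48, 0] -> [192, 0] -> [-192, 0]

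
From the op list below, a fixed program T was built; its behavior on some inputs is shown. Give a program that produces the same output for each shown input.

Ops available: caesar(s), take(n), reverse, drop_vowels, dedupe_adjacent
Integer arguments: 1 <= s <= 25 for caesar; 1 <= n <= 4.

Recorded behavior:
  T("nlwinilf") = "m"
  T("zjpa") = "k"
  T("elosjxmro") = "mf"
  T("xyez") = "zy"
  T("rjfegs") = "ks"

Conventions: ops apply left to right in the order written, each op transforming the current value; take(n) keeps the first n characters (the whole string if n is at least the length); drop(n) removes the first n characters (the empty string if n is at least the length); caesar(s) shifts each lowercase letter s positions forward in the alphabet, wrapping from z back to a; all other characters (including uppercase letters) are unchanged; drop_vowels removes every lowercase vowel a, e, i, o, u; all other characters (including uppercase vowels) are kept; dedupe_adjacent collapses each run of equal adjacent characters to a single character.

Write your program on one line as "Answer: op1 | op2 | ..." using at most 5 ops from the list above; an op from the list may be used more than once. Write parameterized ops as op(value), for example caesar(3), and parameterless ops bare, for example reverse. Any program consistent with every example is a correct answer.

take(2) | caesar(1) | reverse | drop_vowels

Check, running the answer program on each example:
  "nlwinilf" -> "nl" -> "om" -> "mo" -> "m"
  "zjpa" -> "zj" -> "ak" -> "ka" -> "k"
  "elosjxmro" -> "el" -> "fm" -> "mf" -> "mf"
  "xyez" -> "xy" -> "yz" -> "zy" -> "zy"
  "rjfegs" -> "rj" -> "sk" -> "ks" -> "ks"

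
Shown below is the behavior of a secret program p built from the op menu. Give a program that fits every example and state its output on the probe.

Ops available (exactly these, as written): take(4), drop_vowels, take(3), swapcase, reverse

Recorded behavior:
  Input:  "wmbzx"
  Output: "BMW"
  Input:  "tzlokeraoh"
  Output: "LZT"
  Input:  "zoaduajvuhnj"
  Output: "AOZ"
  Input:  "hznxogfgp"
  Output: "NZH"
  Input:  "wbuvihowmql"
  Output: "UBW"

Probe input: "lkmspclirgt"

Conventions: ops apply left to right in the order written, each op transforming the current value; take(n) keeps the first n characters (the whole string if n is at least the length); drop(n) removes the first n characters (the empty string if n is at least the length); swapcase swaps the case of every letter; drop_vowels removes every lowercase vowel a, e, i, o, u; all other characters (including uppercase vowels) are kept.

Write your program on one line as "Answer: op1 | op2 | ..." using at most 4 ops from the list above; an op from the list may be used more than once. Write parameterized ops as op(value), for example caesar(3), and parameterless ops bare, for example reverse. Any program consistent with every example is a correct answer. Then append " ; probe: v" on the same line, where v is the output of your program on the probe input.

swapcase | take(3) | reverse ; probe: "MKL"

Check, running the answer program on each example:
  "wmbzx" -> "WMBZX" -> "WMB" -> "BMW"
  "tzlokeraoh" -> "TZLOKERAOH" -> "TZL" -> "LZT"
  "zoaduajvuhnj" -> "ZOADUAJVUHNJ" -> "ZOA" -> "AOZ"
  "hznxogfgp" -> "HZNXOGFGP" -> "HZN" -> "NZH"
  "wbuvihowmql" -> "WBUVIHOWMQL" -> "WBU" -> "UBW"
  probe: "lkmspclirgt" -> "LKMSPCLIRGT" -> "LKM" -> "MKL"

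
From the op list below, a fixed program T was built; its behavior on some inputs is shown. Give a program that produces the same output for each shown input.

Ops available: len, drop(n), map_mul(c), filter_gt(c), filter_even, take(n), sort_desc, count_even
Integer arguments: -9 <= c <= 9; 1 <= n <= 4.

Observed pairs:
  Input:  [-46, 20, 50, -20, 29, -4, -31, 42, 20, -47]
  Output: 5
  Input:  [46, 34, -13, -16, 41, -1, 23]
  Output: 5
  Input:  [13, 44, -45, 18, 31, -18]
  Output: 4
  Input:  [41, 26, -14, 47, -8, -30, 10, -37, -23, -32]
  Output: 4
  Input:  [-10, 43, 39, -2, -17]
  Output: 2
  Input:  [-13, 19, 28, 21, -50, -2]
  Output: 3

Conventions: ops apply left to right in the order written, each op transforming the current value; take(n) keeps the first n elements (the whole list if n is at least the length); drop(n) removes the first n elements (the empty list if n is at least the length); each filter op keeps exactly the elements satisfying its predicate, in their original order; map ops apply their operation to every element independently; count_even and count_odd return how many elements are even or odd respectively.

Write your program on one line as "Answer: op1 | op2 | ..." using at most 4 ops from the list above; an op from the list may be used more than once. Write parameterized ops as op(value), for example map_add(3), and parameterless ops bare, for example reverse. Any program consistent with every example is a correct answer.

sort_desc | filter_gt(-2) | len

Check, running the answer program on each example:
  [-46, 20, 50, -20, 29, -4, -31, 42, 20, -47] -> [50, 42, 29, 20, 20, -4, -20, -31, -46, -47] -> [50, 42, 29, 20, 20] -> 5
  [46, 34, -13, -16, 41, -1, 23] -> [46, 41, 34, 23, -1, -13, -16] -> [46, 41, 34, 23, -1] -> 5
  [13, 44, -45, 18, 31, -18] -> [44, 31, 18, 13, -18, -45] -> [44, 31, 18, 13] -> 4
  [41, 26, -14, 47, -8, -30, 10, -37, -23, -32] -> [47, 41, 26, 10, -8, -14, -23, -30, -32, -37] -> [47, 41, 26, 10] -> 4
  [-10, 43, 39, -2, -17] -> [43, 39, -2, -10, -17] -> [43, 39] -> 2
  [-13, 19, 28, 21, -50, -2] -> [28, 21, 19, -2, -13, -50] -> [28, 21, 19] -> 3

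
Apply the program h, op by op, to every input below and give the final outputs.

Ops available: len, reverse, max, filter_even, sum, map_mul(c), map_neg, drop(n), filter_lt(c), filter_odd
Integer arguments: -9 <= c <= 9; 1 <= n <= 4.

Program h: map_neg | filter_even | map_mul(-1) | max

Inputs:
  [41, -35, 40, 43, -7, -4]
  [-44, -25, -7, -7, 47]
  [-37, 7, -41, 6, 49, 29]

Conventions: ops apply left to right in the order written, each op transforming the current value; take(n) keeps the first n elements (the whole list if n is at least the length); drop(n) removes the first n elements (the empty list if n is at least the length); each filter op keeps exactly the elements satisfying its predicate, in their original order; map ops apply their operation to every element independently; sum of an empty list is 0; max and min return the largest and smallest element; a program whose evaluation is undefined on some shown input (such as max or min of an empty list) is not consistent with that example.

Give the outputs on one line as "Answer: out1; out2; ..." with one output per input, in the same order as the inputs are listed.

40; -44; 6

Execution, op by op:
  [41, -35, 40, 43, -7, -4] -> [-41, 35, -40, -43, 7, 4] -> [-40, 4] -> [40, -4] -> 40
  [-44, -25, -7, -7, 47] -> [44, 25, 7, 7, -47] -> [44] -> [-44] -> -44
  [-37, 7, -41, 6, 49, 29] -> [37, -7, 41, -6, -49, -29] -> [-6] -> [6] -> 6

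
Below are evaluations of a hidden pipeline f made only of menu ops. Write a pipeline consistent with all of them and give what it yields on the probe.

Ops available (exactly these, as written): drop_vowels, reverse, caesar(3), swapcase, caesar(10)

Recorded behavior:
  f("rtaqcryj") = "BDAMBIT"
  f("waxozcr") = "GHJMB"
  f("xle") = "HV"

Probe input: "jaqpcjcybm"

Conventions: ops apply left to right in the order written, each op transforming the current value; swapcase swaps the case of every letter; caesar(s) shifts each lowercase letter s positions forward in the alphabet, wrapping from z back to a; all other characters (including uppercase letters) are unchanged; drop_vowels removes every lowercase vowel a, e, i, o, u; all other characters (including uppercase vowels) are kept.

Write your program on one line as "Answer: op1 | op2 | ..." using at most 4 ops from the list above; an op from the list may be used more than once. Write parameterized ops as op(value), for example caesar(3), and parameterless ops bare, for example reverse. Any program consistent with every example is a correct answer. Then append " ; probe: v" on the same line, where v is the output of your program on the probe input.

drop_vowels | caesar(10) | swapcase ; probe: "TAZMTMILW"

Check, running the answer program on each example:
  "rtaqcryj" -> "rtqcryj" -> "bdambit" -> "BDAMBIT"
  "waxozcr" -> "wxzcr" -> "ghjmb" -> "GHJMB"
  "xle" -> "xl" -> "hv" -> "HV"
  probe: "jaqpcjcybm" -> "jqpcjcybm" -> "tazmtmilw" -> "TAZMTMILW"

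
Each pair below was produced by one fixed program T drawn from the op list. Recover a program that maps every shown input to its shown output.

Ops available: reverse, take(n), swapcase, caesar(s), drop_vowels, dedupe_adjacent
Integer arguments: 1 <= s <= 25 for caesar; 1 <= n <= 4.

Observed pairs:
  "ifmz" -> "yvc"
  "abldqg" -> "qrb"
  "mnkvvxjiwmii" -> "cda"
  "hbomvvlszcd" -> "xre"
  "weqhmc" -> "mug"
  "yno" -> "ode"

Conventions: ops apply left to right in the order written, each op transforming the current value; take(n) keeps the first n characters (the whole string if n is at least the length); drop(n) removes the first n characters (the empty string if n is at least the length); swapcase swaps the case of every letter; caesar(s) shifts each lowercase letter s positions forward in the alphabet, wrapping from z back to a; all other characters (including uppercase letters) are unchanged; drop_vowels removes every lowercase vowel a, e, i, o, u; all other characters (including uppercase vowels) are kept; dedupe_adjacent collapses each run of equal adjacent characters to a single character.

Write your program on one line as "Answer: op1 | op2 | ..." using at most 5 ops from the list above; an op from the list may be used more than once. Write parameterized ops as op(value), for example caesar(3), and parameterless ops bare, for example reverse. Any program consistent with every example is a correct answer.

swapcase | take(3) | swapcase | caesar(16)

Check, running the answer program on each example:
  "ifmz" -> "IFMZ" -> "IFM" -> "ifm" -> "yvc"
  "abldqg" -> "ABLDQG" -> "ABL" -> "abl" -> "qrb"
  "mnkvvxjiwmii" -> "MNKVVXJIWMII" -> "MNK" -> "mnk" -> "cda"
  "hbomvvlszcd" -> "HBOMVVLSZCD" -> "HBO" -> "hbo" -> "xre"
  "weqhmc" -> "WEQHMC" -> "WEQ" -> "weq" -> "mug"
  "yno" -> "YNO" -> "YNO" -> "yno" -> "ode"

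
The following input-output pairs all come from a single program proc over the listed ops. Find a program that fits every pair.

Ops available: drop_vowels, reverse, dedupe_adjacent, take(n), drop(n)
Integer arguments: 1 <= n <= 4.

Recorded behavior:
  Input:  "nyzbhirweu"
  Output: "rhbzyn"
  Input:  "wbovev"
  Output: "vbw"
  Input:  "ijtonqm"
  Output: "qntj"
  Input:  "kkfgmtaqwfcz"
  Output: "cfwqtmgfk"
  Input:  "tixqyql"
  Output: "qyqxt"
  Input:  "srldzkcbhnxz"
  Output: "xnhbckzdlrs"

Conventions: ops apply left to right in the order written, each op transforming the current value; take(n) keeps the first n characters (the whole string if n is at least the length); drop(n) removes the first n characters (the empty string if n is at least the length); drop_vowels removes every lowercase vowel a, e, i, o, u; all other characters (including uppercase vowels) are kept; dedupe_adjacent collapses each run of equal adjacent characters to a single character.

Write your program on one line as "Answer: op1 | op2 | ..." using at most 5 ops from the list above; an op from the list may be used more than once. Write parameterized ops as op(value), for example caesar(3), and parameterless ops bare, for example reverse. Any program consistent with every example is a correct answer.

dedupe_adjacent | reverse | drop_vowels | drop(1)

Check, running the answer program on each example:
  "nyzbhirweu" -> "nyzbhirweu" -> "uewrihbzyn" -> "wrhbzyn" -> "rhbzyn"
  "wbovev" -> "wbovev" -> "vevobw" -> "vvbw" -> "vbw"
  "ijtonqm" -> "ijtonqm" -> "mqnotji" -> "mqntj" -> "qntj"
  "kkfgmtaqwfcz" -> "kfgmtaqwfcz" -> "zcfwqatmgfk" -> "zcfwqtmgfk" -> "cfwqtmgfk"
  "tixqyql" -> "tixqyql" -> "lqyqxit" -> "lqyqxt" -> "qyqxt"
  "srldzkcbhnxz" -> "srldzkcbhnxz" -> "zxnhbckzdlrs" -> "zxnhbckzdlrs" -> "xnhbckzdlrs"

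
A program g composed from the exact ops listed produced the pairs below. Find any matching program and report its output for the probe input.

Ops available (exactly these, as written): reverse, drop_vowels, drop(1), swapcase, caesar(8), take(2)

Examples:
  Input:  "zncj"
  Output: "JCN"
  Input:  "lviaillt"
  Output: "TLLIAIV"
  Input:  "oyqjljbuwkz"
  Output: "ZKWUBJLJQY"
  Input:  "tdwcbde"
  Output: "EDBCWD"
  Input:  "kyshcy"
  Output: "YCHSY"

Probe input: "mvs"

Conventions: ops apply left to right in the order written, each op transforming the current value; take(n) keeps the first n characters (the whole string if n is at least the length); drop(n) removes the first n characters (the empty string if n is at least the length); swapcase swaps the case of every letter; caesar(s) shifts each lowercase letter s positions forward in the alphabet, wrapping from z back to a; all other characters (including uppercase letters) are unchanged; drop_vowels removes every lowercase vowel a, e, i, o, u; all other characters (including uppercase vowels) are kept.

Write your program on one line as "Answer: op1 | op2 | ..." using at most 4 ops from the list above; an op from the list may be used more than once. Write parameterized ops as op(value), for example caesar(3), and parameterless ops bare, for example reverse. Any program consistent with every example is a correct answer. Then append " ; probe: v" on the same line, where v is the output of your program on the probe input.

drop(1) | swapcase | reverse ; probe: "SV"

Check, running the answer program on each example:
  "zncj" -> "ncj" -> "NCJ" -> "JCN"
  "lviaillt" -> "viaillt" -> "VIAILLT" -> "TLLIAIV"
  "oyqjljbuwkz" -> "yqjljbuwkz" -> "YQJLJBUWKZ" -> "ZKWUBJLJQY"
  "tdwcbde" -> "dwcbde" -> "DWCBDE" -> "EDBCWD"
  "kyshcy" -> "yshcy" -> "YSHCY" -> "YCHSY"
  probe: "mvs" -> "vs" -> "VS" -> "SV"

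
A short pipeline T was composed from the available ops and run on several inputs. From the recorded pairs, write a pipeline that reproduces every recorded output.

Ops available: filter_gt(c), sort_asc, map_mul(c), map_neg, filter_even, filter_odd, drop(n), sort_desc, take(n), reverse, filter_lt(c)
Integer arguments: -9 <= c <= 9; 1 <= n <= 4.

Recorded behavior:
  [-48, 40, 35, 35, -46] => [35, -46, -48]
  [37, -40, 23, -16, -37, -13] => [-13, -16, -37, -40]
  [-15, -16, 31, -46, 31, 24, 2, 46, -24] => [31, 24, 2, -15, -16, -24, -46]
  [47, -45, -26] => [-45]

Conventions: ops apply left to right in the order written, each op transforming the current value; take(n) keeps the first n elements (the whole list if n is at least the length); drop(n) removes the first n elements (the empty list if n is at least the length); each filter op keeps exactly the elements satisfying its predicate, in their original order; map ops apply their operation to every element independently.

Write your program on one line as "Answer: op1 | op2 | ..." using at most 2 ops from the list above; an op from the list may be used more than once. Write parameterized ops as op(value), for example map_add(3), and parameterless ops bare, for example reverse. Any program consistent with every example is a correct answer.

sort_desc | drop(2)

Check, running the answer program on each example:
  [-48, 40, 35, 35, -46] -> [40, 35, 35, -46, -48] -> [35, -46, -48]
  [37, -40, 23, -16, -37, -13] -> [37, 23, -13, -16, -37, -40] -> [-13, -16, -37, -40]
  [-15, -16, 31, -46, 31, 24, 2, 46, -24] -> [46, 31, 31, 24, 2, -15, -16, -24, -46] -> [31, 24, 2, -15, -16, -24, -46]
  [47, -45, -26] -> [47, -26, -45] -> [-45]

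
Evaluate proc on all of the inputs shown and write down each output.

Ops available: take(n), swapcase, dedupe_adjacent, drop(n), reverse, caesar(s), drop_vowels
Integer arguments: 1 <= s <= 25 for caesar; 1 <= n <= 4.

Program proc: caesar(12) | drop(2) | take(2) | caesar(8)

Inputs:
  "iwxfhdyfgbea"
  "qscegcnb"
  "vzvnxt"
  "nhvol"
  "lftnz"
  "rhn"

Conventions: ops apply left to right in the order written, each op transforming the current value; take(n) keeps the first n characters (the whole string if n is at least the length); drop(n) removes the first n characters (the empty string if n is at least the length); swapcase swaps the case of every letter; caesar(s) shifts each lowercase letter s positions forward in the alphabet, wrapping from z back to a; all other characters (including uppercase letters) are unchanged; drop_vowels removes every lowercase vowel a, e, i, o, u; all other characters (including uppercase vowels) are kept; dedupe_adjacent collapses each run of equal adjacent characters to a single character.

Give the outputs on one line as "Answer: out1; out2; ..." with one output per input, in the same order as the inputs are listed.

"rz"; "wy"; "ph"; "pi"; "nh"; "h"

Execution, op by op:
  "iwxfhdyfgbea" -> "uijrtpkrsnqm" -> "jrtpkrsnqm" -> "jr" -> "rz"
  "qscegcnb" -> "ceoqsozn" -> "oqsozn" -> "oq" -> "wy"
  "vzvnxt" -> "hlhzjf" -> "hzjf" -> "hz" -> "ph"
  "nhvol" -> "zthax" -> "hax" -> "ha" -> "pi"
  "lftnz" -> "xrfzl" -> "fzl" -> "fz" -> "nh"
  "rhn" -> "dtz" -> "z" -> "z" -> "h"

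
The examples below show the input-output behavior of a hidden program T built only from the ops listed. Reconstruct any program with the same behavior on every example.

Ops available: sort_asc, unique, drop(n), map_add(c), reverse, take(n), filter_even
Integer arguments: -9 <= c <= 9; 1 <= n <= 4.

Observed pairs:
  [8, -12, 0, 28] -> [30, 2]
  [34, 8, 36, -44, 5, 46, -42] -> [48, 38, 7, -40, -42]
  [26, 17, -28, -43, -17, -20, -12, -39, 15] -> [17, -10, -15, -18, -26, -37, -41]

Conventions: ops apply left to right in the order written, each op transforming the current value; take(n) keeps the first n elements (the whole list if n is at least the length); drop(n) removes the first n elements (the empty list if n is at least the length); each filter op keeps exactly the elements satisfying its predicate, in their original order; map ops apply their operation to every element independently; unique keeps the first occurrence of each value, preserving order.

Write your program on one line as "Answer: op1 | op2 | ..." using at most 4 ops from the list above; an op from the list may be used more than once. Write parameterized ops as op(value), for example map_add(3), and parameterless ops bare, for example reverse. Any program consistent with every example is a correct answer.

map_add(2) | drop(2) | sort_asc | reverse

Check, running the answer program on each example:
  [8, -12, 0, 28] -> [10, -10, 2, 30] -> [2, 30] -> [2, 30] -> [30, 2]
  [34, 8, 36, -44, 5, 46, -42] -> [36, 10, 38, -42, 7, 48, -40] -> [38, -42, 7, 48, -40] -> [-42, -40, 7, 38, 48] -> [48, 38, 7, -40, -42]
  [26, 17, -28, -43, -17, -20, -12, -39, 15] -> [28, 19, -26, -41, -15, -18, -10, -37, 17] -> [-26, -41, -15, -18, -10, -37, 17] -> [-41, -37, -26, -18, -15, -10, 17] -> [17, -10, -15, -18, -26, -37, -41]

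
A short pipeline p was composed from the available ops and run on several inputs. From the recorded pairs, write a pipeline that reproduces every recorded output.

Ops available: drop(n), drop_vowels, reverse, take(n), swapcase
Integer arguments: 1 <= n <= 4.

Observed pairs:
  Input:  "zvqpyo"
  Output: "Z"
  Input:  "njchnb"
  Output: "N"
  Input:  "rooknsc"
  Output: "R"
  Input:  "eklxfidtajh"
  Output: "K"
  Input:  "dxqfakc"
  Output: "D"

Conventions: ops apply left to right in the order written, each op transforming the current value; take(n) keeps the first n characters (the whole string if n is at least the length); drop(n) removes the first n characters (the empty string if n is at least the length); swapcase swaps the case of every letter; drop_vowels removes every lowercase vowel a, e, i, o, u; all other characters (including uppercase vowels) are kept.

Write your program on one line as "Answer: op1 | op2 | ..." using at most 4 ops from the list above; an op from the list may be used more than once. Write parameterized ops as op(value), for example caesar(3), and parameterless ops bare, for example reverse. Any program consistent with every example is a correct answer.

drop_vowels | swapcase | take(4) | take(1)

Check, running the answer program on each example:
  "zvqpyo" -> "zvqpy" -> "ZVQPY" -> "ZVQP" -> "Z"
  "njchnb" -> "njchnb" -> "NJCHNB" -> "NJCH" -> "N"
  "rooknsc" -> "rknsc" -> "RKNSC" -> "RKNS" -> "R"
  "eklxfidtajh" -> "klxfdtjh" -> "KLXFDTJH" -> "KLXF" -> "K"
  "dxqfakc" -> "dxqfkc" -> "DXQFKC" -> "DXQF" -> "D"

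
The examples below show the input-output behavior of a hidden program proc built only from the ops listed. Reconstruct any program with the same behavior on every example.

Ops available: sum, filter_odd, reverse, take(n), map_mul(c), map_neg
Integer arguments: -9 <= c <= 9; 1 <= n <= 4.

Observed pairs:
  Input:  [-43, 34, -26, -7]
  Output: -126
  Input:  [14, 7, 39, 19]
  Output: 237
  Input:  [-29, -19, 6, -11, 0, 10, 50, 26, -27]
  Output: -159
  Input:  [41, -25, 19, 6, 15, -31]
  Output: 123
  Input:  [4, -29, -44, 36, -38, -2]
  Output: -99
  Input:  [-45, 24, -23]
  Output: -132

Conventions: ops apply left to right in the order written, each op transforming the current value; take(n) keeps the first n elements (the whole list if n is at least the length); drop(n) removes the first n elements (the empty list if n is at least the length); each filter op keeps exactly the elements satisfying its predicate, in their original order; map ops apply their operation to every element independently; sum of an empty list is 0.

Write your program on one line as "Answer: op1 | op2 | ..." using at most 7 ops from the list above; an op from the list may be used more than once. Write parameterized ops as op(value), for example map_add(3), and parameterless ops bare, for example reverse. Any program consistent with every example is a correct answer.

take(4) | map_neg | map_mul(3) | reverse | map_neg | sum

Check, running the answer program on each example:
  [-43, 34, -26, -7] -> [-43, 34, -26, -7] -> [43, -34, 26, 7] -> [129, -102, 78, 21] -> [21, 78, -102, 129] -> [-21, -78, 102, -129] -> -126
  [14, 7, 39, 19] -> [14, 7, 39, 19] -> [-14, -7, -39, -19] -> [-42, -21, -117, -57] -> [-57, -117, -21, -42] -> [57, 117, 21, 42] -> 237
  [-29, -19, 6, -11, 0, 10, 50, 26, -27] -> [-29, -19, 6, -11] -> [29, 19, -6, 11] -> [87, 57, -18, 33] -> [33, -18, 57, 87] -> [-33, 18, -57, -87] -> -159
  [41, -25, 19, 6, 15, -31] -> [41, -25, 19, 6] -> [-41, 25, -19, -6] -> [-123, 75, -57, -18] -> [-18, -57, 75, -123] -> [18, 57, -75, 123] -> 123
  [4, -29, -44, 36, -38, -2] -> [4, -29, -44, 36] -> [-4, 29, 44, -36] -> [-12, 87, 132, -108] -> [-108, 132, 87, -12] -> [108, -132, -87, 12] -> -99
  [-45, 24, -23] -> [-45, 24, -23] -> [45, -24, 23] -> [135, -72, 69] -> [69, -72, 135] -> [-69, 72, -135] -> -132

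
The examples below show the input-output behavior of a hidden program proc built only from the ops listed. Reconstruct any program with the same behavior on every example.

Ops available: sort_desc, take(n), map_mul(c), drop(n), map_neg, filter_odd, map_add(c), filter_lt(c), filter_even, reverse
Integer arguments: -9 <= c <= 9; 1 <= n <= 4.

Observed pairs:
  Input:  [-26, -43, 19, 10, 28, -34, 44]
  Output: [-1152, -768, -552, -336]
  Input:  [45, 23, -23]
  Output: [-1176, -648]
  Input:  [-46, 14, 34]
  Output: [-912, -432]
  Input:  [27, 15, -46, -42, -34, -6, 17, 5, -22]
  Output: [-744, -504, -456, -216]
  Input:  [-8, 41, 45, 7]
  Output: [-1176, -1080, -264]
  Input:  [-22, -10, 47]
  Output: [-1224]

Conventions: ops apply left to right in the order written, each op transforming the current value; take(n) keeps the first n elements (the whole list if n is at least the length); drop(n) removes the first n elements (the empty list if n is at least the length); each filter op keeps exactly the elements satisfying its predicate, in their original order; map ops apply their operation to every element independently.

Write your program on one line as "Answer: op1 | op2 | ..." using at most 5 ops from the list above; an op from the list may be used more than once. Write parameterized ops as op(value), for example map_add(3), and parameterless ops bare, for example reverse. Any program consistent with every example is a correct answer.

sort_desc | map_add(4) | map_mul(3) | map_mul(-8) | filter_lt(4)

Check, running the answer program on each example:
  [-26, -43, 19, 10, 28, -34, 44] -> [44, 28, 19, 10, -26, -34, -43] -> [48, 32, 23, 14, -22, -30, -39] -> [144, 96, 69, 42, -66, -90, -117] -> [-1152, -768, -552, -336, 528, 720, 936] -> [-1152, -768, -552, -336]
  [45, 23, -23] -> [45, 23, -23] -> [49, 27, -19] -> [147, 81, -57] -> [-1176, -648, 456] -> [-1176, -648]
  [-46, 14, 34] -> [34, 14, -46] -> [38, 18, -42] -> [114, 54, -126] -> [-912, -432, 1008] -> [-912, -432]
  [27, 15, -46, -42, -34, -6, 17, 5, -22] -> [27, 17, 15, 5, -6, -22, -34, -42, -46] -> [31, 21, 19, 9, -2, -18, -30, -38, -42] -> [93, 63, 57, 27, -6, -54, -90, -114, -126] -> [-744, -504, -456, -216, 48, 432, 720, 912, 1008] -> [-744, -504, -456, -216]
  [-8, 41, 45, 7] -> [45, 41, 7, -8] -> [49, 45, 11, -4] -> [147, 135, 33, -12] -> [-1176, -1080, -264, 96] -> [-1176, -1080, -264]
  [-22, -10, 47] -> [47, -10, -22] -> [51, -6, -18] -> [153, -18, -54] -> [-1224, 144, 432] -> [-1224]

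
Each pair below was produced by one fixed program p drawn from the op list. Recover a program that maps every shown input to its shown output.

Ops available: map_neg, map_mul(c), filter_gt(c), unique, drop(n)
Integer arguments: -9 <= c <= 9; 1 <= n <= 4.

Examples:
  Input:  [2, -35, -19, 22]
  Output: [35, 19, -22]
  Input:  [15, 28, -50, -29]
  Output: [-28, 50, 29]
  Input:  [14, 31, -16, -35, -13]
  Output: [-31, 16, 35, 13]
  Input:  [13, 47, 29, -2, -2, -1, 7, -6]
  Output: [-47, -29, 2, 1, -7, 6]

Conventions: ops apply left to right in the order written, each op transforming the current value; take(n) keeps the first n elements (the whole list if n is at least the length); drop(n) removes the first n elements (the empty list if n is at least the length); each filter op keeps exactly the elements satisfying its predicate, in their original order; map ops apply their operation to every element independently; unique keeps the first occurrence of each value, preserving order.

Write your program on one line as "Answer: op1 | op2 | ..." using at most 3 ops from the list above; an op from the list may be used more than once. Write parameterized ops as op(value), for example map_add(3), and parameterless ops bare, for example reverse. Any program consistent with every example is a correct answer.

map_neg | drop(1) | unique

Check, running the answer program on each example:
  [2, -35, -19, 22] -> [-2, 35, 19, -22] -> [35, 19, -22] -> [35, 19, -22]
  [15, 28, -50, -29] -> [-15, -28, 50, 29] -> [-28, 50, 29] -> [-28, 50, 29]
  [14, 31, -16, -35, -13] -> [-14, -31, 16, 35, 13] -> [-31, 16, 35, 13] -> [-31, 16, 35, 13]
  [13, 47, 29, -2, -2, -1, 7, -6] -> [-13, -47, -29, 2, 2, 1, -7, 6] -> [-47, -29, 2, 2, 1, -7, 6] -> [-47, -29, 2, 1, -7, 6]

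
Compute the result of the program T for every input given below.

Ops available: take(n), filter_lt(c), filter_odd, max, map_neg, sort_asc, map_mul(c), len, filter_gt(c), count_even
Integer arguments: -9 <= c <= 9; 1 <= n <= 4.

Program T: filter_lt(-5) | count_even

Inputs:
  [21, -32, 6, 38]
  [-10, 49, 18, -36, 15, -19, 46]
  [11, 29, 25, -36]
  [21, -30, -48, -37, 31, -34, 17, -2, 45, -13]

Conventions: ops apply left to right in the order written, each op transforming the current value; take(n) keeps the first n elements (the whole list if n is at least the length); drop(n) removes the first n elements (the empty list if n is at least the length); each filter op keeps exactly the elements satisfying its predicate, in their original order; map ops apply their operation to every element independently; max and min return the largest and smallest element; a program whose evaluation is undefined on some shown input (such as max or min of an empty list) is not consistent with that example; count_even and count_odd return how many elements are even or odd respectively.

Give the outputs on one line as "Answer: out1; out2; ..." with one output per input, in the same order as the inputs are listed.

Execution, op by op:
  [21, -32, 6, 38] -> [-32] -> 1
  [-10, 49, 18, -36, 15, -19, 46] -> [-10, -36, -19] -> 2
  [11, 29, 25, -36] -> [-36] -> 1
  [21, -30, -48, -37, 31, -34, 17, -2, 45, -13] -> [-30, -48, -37, -34, -13] -> 3

1; 2; 1; 3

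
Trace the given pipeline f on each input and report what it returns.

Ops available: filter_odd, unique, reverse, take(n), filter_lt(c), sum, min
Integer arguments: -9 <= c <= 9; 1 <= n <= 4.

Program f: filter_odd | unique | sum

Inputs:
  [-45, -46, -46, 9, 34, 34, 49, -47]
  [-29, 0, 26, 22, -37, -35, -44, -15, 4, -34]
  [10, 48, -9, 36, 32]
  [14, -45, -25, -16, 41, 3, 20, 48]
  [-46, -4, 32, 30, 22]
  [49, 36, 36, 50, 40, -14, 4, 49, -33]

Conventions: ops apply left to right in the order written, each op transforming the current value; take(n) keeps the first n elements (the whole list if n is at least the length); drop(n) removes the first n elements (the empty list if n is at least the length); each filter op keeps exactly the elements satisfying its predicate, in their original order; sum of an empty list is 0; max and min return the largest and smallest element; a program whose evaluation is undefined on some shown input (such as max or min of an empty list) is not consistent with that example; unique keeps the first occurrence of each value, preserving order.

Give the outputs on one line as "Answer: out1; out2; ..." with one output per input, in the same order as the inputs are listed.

-34; -116; -9; -26; 0; 16

Execution, op by op:
  [-45, -46, -46, 9, 34, 34, 49, -47] -> [-45, 9, 49, -47] -> [-45, 9, 49, -47] -> -34
  [-29, 0, 26, 22, -37, -35, -44, -15, 4, -34] -> [-29, -37, -35, -15] -> [-29, -37, -35, -15] -> -116
  [10, 48, -9, 36, 32] -> [-9] -> [-9] -> -9
  [14, -45, -25, -16, 41, 3, 20, 48] -> [-45, -25, 41, 3] -> [-45, -25, 41, 3] -> -26
  [-46, -4, 32, 30, 22] -> [] -> [] -> 0
  [49, 36, 36, 50, 40, -14, 4, 49, -33] -> [49, 49, -33] -> [49, -33] -> 16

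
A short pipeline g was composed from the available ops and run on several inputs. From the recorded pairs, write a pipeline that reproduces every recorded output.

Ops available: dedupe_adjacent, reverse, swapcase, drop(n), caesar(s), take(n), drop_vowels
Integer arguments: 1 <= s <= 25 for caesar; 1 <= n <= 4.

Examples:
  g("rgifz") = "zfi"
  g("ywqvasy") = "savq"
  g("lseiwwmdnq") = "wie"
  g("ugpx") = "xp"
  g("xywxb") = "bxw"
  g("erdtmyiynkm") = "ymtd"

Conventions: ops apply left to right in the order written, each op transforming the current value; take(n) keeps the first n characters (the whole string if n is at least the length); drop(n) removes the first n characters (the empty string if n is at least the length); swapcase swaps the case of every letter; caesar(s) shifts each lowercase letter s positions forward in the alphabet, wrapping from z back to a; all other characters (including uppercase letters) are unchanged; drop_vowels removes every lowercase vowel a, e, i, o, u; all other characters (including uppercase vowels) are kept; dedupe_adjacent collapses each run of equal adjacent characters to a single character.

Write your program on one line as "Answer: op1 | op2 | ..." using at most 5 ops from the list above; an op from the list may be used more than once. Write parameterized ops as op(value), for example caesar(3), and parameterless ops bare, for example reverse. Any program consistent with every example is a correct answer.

drop(2) | take(4) | dedupe_adjacent | reverse

Check, running the answer program on each example:
  "rgifz" -> "ifz" -> "ifz" -> "ifz" -> "zfi"
  "ywqvasy" -> "qvasy" -> "qvas" -> "qvas" -> "savq"
  "lseiwwmdnq" -> "eiwwmdnq" -> "eiww" -> "eiw" -> "wie"
  "ugpx" -> "px" -> "px" -> "px" -> "xp"
  "xywxb" -> "wxb" -> "wxb" -> "wxb" -> "bxw"
  "erdtmyiynkm" -> "dtmyiynkm" -> "dtmy" -> "dtmy" -> "ymtd"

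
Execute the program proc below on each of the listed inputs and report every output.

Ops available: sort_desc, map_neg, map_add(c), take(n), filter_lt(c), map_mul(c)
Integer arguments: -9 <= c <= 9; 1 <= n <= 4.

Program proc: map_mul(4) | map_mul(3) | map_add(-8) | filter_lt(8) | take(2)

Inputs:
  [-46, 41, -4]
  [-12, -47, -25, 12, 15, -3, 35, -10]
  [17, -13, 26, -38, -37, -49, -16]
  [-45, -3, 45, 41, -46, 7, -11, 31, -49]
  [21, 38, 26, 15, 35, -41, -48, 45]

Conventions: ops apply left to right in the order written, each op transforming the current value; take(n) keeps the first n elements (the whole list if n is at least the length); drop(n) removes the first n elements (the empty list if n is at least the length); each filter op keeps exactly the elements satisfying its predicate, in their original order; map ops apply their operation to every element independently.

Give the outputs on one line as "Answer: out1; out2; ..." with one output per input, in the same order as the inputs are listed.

[-560, -56]; [-152, -572]; [-164, -464]; [-548, -44]; [-500, -584]

Execution, op by op:
  [-46, 41, -4] -> [-184, 164, -16] -> [-552, 492, -48] -> [-560, 484, -56] -> [-560, -56] -> [-560, -56]
  [-12, -47, -25, 12, 15, -3, 35, -10] -> [-48, -188, -100, 48, 60, -12, 140, -40] -> [-144, -564, -300, 144, 180, -36, 420, -120] -> [-152, -572, -308, 136, 172, -44, 412, -128] -> [-152, -572, -308, -44, -128] -> [-152, -572]
  [17, -13, 26, -38, -37, -49, -16] -> [68, -52, 104, -152, -148, -196, -64] -> [204, -156, 312, -456, -444, -588, -192] -> [196, -164, 304, -464, -452, -596, -200] -> [-164, -464, -452, -596, -200] -> [-164, -464]
  [-45, -3, 45, 41, -46, 7, -11, 31, -49] -> [-180, -12, 180, 164, -184, 28, -44, 124, -196] -> [-540, -36, 540, 492, -552, 84, -132, 372, -588] -> [-548, -44, 532, 484, -560, 76, -140, 364, -596] -> [-548, -44, -560, -140, -596] -> [-548, -44]
  [21, 38, 26, 15, 35, -41, -48, 45] -> [84, 152, 104, 60, 140, -164, -192, 180] -> [252, 456, 312, 180, 420, -492, -576, 540] -> [244, 448, 304, 172, 412, -500, -584, 532] -> [-500, -584] -> [-500, -584]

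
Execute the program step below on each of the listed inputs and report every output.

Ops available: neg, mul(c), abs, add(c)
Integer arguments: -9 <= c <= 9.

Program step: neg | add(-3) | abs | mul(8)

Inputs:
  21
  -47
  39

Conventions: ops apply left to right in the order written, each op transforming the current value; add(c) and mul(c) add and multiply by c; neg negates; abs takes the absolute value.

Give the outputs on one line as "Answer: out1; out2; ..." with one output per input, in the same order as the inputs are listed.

192; 352; 336

Execution, op by op:
  21 -> -21 -> -24 -> 24 -> 192
  -47 -> 47 -> 44 -> 44 -> 352
  39 -> -39 -> -42 -> 42 -> 336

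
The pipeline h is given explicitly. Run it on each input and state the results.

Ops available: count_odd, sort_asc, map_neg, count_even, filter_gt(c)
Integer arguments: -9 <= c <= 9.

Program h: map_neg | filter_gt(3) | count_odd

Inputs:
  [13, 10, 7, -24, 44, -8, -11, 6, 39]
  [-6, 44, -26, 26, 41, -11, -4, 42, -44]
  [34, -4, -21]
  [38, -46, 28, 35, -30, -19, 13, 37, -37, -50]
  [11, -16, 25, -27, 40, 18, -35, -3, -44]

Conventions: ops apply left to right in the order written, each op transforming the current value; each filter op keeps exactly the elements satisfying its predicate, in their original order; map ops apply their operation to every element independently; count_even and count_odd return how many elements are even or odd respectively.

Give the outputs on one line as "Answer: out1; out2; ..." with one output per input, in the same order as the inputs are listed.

Execution, op by op:
  [13, 10, 7, -24, 44, -8, -11, 6, 39] -> [-13, -10, -7, 24, -44, 8, 11, -6, -39] -> [24, 8, 11] -> 1
  [-6, 44, -26, 26, 41, -11, -4, 42, -44] -> [6, -44, 26, -26, -41, 11, 4, -42, 44] -> [6, 26, 11, 4, 44] -> 1
  [34, -4, -21] -> [-34, 4, 21] -> [4, 21] -> 1
  [38, -46, 28, 35, -30, -19, 13, 37, -37, -50] -> [-38, 46, -28, -35, 30, 19, -13, -37, 37, 50] -> [46, 30, 19, 37, 50] -> 2
  [11, -16, 25, -27, 40, 18, -35, -3, -44] -> [-11, 16, -25, 27, -40, -18, 35, 3, 44] -> [16, 27, 35, 44] -> 2

1; 1; 1; 2; 2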